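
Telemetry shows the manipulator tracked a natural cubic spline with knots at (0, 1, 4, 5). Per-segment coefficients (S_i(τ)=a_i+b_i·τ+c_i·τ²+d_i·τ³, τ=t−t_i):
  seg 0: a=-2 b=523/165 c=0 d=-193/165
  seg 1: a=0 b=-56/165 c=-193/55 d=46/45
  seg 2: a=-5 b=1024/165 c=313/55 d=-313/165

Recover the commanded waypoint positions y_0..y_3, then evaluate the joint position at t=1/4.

y_0=-2 y_1=0 y_2=-5 y_3=5
S(1/4) = -863/704

y_0 = S_0(0) = a_0 = -2
y_1 = S_1(0) = a_1 = 0
y_2 = S_2(0) = a_2 = -5
y_3 = S_2(1) = 5
t_q=1/4 is in segment 0 (τ=1/4); S_0(τ)=-863/704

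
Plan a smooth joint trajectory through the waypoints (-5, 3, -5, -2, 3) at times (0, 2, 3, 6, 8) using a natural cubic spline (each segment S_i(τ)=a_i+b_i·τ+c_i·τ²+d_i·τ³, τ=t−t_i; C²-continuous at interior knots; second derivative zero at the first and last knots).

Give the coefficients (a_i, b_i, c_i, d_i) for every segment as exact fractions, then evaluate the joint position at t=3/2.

  seg 0: a=-5 b=3539/416 c=0 d=-1875/1664
  seg 1: a=3 b=-1043/208 c=-5625/832 d=3141/832
  seg 2: a=-5 b=-5999/832 c=1899/416 d=-39/64
  seg 3: a=-2 b=775/208 c=-765/832 d=255/1664
S(3/2) = 52687/13312

Δ: Δ0=4, Δ1=-8, Δ2=1, Δ3=5/2
row 1: diag=6, rhs=-72; c'=1/6, d'=-12
row 2: denom=8−1·1/6=47/6; d'=(54−1·-12)/(47/6)=396/47
row 3: denom=10−3·18/47=416/47; d'=(9−3·396/47)/(416/47)=-765/416
back: M3=-765/416
back: M2=396/47−18/47·-765/416=1899/208
back: M1=-12−1/6·1899/208=-5625/416
M: M0=0, M1=-5625/416, M2=1899/208, M3=-765/416, M4=0
seg 0: a=-5, c=M0/2=0, d=(M1−M0)/(6·2)=-1875/1664, b=Δ0−h0·(2M0+M1)/6=3539/416
seg 1: a=3, c=M1/2=-5625/832, d=(M2−M1)/(6·1)=3141/832, b=Δ1−h1·(2M1+M2)/6=-1043/208
seg 2: a=-5, c=M2/2=1899/416, d=(M3−M2)/(6·3)=-39/64, b=Δ2−h2·(2M2+M3)/6=-5999/832
seg 3: a=-2, c=M3/2=-765/832, d=(M4−M3)/(6·2)=255/1664, b=Δ3−h3·(2M3+M4)/6=775/208
t_q=3/2 → seg 0, τ=3/2; S=-5+3539/416·τ+0·τ²+-1875/1664·τ³=52687/13312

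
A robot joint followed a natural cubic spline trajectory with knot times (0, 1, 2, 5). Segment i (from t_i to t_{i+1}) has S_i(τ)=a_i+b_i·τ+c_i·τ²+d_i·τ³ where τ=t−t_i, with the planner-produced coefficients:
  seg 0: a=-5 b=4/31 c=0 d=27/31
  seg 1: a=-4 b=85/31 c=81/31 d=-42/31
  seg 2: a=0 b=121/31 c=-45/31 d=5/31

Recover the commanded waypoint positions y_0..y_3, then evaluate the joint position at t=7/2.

y_0=-5 y_1=-4 y_2=0 y_3=3
S(7/2) = 777/248

y_0 = S_0(0) = a_0 = -5
y_1 = S_1(0) = a_1 = -4
y_2 = S_2(0) = a_2 = 0
y_3 = S_2(3) = 3
t_q=7/2 is in segment 2 (τ=3/2); S_2(τ)=777/248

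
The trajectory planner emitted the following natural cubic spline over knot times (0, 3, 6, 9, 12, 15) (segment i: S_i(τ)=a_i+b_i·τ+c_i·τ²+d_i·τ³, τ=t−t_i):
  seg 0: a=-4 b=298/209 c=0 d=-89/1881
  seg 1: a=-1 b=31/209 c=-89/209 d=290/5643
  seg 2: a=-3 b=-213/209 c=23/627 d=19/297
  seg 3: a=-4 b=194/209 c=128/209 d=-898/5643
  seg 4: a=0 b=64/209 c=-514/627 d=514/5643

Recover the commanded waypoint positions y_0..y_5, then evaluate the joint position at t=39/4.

y_0 = S_0(0) = a_0 = -4
y_1 = S_1(0) = a_1 = -1
y_2 = S_2(0) = a_2 = -3
y_3 = S_3(0) = a_3 = -4
y_4 = S_4(0) = a_4 = 0
y_5 = S_4(3) = -4
t_q=39/4 is in segment 3 (τ=3/4); S_3(τ)=-20241/6688

y_0=-4 y_1=-1 y_2=-3 y_3=-4 y_4=0 y_5=-4
S(39/4) = -20241/6688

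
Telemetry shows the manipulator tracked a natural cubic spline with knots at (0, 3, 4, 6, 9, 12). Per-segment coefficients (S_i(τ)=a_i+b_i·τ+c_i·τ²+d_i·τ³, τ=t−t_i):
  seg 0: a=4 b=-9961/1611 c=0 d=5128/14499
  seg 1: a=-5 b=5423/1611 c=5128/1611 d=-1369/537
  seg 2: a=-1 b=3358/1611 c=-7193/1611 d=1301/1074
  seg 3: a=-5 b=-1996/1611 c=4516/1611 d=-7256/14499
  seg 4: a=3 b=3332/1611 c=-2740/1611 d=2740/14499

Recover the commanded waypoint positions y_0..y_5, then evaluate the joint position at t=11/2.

y_0 = S_0(0) = a_0 = 4
y_1 = S_1(0) = a_1 = -5
y_2 = S_2(0) = a_2 = -1
y_3 = S_3(0) = a_3 = -5
y_4 = S_4(0) = a_4 = 3
y_5 = S_4(3) = -1
t_q=11/2 is in segment 2 (τ=3/2); S_2(τ)=-32917/8592

y_0=4 y_1=-5 y_2=-1 y_3=-5 y_4=3 y_5=-1
S(11/2) = -32917/8592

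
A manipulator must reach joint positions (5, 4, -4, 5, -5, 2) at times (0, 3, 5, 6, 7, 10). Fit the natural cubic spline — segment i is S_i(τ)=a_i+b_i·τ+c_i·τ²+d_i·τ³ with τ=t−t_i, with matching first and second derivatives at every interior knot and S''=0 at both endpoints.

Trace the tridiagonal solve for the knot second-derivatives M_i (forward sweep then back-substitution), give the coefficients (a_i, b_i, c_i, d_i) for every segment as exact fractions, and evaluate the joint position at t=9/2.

  seg 0: a=5 b=2405/828 c=0 d=-2681/7452
  seg 1: a=4 b=-2819/414 c=-2681/828 d=961/414
  seg 2: a=-4 b=1117/138 c=8851/828 d=-8101/828
  seg 3: a=5 b=101/828 c=-3863/207 d=2357/276
  seg 4: a=-5 b=-4795/414 c=5761/828 d=-5761/7452
S(9/2) = -3127/552

Δ: Δ0=-1/3, Δ1=-4, Δ2=9, Δ3=-10, Δ4=7/3
row 1: diag=10, rhs=-22; c'=1/5, d'=-11/5
row 2: denom=6−2·1/5=28/5; d'=(78−2·-11/5)/(28/5)=103/7
row 3: denom=4−1·5/28=107/28; d'=(-114−1·103/7)/(107/28)=-3604/107
row 4: denom=8−1·28/107=828/107; d'=(74−1·-3604/107)/(828/107)=5761/414
back: M4=5761/414
back: M3=-3604/107−28/107·5761/414=-7726/207
back: M2=103/7−5/28·-7726/207=8851/414
back: M1=-11/5−1/5·8851/414=-2681/414
M: M0=0, M1=-2681/414, M2=8851/414, M3=-7726/207, M4=5761/414, M5=0
seg 0: a=5, c=M0/2=0, d=(M1−M0)/(6·3)=-2681/7452, b=Δ0−h0·(2M0+M1)/6=2405/828
seg 1: a=4, c=M1/2=-2681/828, d=(M2−M1)/(6·2)=961/414, b=Δ1−h1·(2M1+M2)/6=-2819/414
seg 2: a=-4, c=M2/2=8851/828, d=(M3−M2)/(6·1)=-8101/828, b=Δ2−h2·(2M2+M3)/6=1117/138
seg 3: a=5, c=M3/2=-3863/207, d=(M4−M3)/(6·1)=2357/276, b=Δ3−h3·(2M3+M4)/6=101/828
seg 4: a=-5, c=M4/2=5761/828, d=(M5−M4)/(6·3)=-5761/7452, b=Δ4−h4·(2M4+M5)/6=-4795/414
t_q=9/2 → seg 1, τ=3/2; S=4+-2819/414·τ+-2681/828·τ²+961/414·τ³=-3127/552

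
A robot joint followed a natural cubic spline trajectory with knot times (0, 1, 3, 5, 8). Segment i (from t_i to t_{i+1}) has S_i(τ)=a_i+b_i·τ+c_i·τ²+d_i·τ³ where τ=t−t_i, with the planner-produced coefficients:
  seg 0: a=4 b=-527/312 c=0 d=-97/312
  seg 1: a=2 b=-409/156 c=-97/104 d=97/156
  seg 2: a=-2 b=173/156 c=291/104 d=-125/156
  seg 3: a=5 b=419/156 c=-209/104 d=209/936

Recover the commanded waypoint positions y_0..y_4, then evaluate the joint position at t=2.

y_0 = S_0(0) = a_0 = 4
y_1 = S_1(0) = a_1 = 2
y_2 = S_2(0) = a_2 = -2
y_3 = S_3(0) = a_3 = 5
y_4 = S_3(3) = 1
t_q=2 is in segment 1 (τ=1); S_1(τ)=-97/104

y_0=4 y_1=2 y_2=-2 y_3=5 y_4=1
S(2) = -97/104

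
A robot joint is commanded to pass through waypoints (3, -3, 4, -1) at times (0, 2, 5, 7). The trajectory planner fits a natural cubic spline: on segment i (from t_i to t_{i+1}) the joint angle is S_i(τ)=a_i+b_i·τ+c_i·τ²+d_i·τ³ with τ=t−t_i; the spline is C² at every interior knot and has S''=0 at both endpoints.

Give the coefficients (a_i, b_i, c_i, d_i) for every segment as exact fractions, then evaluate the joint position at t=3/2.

Δ: Δ0=-3, Δ1=7/3, Δ2=-5/2
row 1: diag=10, rhs=32; c'=3/10, d'=16/5
row 2: denom=10−3·3/10=91/10; d'=(-29−3·16/5)/(91/10)=-386/91
back: M2=-386/91
back: M1=16/5−3/10·-386/91=407/91
M: M0=0, M1=407/91, M2=-386/91, M3=0
seg 0: a=3, c=M0/2=0, d=(M1−M0)/(6·2)=407/1092, b=Δ0−h0·(2M0+M1)/6=-1226/273
seg 1: a=-3, c=M1/2=407/182, d=(M2−M1)/(6·3)=-61/126, b=Δ1−h1·(2M1+M2)/6=-5/273
seg 2: a=4, c=M2/2=-193/91, d=(M3−M2)/(6·2)=193/546, b=Δ2−h2·(2M2+M3)/6=179/546
t_q=3/2 → seg 0, τ=3/2; S=3+-1226/273·τ+0·τ²+407/1092·τ³=-1031/416

  seg 0: a=3 b=-1226/273 c=0 d=407/1092
  seg 1: a=-3 b=-5/273 c=407/182 d=-61/126
  seg 2: a=4 b=179/546 c=-193/91 d=193/546
S(3/2) = -1031/416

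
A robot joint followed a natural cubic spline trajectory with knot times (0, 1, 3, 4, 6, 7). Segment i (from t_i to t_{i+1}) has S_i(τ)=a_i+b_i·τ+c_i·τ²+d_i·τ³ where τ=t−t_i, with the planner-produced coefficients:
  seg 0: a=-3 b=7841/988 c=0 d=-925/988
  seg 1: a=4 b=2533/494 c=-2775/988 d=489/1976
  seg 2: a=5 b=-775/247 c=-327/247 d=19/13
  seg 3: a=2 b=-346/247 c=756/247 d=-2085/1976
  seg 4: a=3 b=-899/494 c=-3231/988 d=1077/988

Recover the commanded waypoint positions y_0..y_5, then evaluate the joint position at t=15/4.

y_0=-3 y_1=4 y_2=5 y_3=2 y_4=3 y_5=-1
S(15/4) = 39815/15808

y_0 = S_0(0) = a_0 = -3
y_1 = S_1(0) = a_1 = 4
y_2 = S_2(0) = a_2 = 5
y_3 = S_3(0) = a_3 = 2
y_4 = S_4(0) = a_4 = 3
y_5 = S_4(1) = -1
t_q=15/4 is in segment 2 (τ=3/4); S_2(τ)=39815/15808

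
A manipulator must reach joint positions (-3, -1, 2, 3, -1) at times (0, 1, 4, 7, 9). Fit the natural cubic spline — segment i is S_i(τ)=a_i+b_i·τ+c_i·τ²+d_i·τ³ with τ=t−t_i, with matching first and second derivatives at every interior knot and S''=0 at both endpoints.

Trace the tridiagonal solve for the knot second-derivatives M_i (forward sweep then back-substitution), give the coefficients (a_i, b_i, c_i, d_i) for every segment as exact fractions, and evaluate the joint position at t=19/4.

  seg 0: a=-3 b=122/57 c=0 d=-8/57
  seg 1: a=-1 b=98/57 c=-8/19 d=31/513
  seg 2: a=2 b=47/57 c=7/57 d=-49/513
  seg 3: a=3 b=-58/57 c=-14/19 d=7/57
S(19/4) = 3219/1216

Δ: Δ0=2, Δ1=1, Δ2=1/3, Δ3=-2
row 1: diag=8, rhs=-6; c'=3/8, d'=-3/4
row 2: denom=12−3·3/8=87/8; d'=(-4−3·-3/4)/(87/8)=-14/87
row 3: denom=10−3·8/29=266/29; d'=(-14−3·-14/87)/(266/29)=-28/19
back: M3=-28/19
back: M2=-14/87−8/29·-28/19=14/57
back: M1=-3/4−3/8·14/57=-16/19
M: M0=0, M1=-16/19, M2=14/57, M3=-28/19, M4=0
seg 0: a=-3, c=M0/2=0, d=(M1−M0)/(6·1)=-8/57, b=Δ0−h0·(2M0+M1)/6=122/57
seg 1: a=-1, c=M1/2=-8/19, d=(M2−M1)/(6·3)=31/513, b=Δ1−h1·(2M1+M2)/6=98/57
seg 2: a=2, c=M2/2=7/57, d=(M3−M2)/(6·3)=-49/513, b=Δ2−h2·(2M2+M3)/6=47/57
seg 3: a=3, c=M3/2=-14/19, d=(M4−M3)/(6·2)=7/57, b=Δ3−h3·(2M3+M4)/6=-58/57
t_q=19/4 → seg 2, τ=3/4; S=2+47/57·τ+7/57·τ²+-49/513·τ³=3219/1216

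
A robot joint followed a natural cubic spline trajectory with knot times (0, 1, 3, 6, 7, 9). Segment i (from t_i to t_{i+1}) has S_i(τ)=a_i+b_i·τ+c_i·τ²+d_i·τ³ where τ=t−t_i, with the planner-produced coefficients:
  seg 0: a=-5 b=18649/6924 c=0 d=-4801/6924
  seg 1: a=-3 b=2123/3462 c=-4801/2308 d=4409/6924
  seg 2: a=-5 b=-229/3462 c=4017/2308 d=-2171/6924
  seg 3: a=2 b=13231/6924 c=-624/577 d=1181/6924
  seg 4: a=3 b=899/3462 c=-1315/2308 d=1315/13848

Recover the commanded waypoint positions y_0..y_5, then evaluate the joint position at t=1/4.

y_0=-5 y_1=-3 y_2=-5 y_3=2 y_4=3 y_5=2
S(1/4) = -640699/147712

y_0 = S_0(0) = a_0 = -5
y_1 = S_1(0) = a_1 = -3
y_2 = S_2(0) = a_2 = -5
y_3 = S_3(0) = a_3 = 2
y_4 = S_4(0) = a_4 = 3
y_5 = S_4(2) = 2
t_q=1/4 is in segment 0 (τ=1/4); S_0(τ)=-640699/147712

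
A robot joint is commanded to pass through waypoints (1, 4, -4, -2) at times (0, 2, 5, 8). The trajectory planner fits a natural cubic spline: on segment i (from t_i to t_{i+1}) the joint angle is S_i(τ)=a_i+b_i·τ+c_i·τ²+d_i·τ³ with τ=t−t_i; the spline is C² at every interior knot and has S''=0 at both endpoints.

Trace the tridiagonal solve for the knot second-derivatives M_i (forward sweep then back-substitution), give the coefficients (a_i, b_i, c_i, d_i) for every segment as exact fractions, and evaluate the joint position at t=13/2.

  seg 0: a=1 b=191/74 c=0 d=-10/37
  seg 1: a=4 b=-49/74 c=-60/37 d=635/1998
  seg 2: a=-4 b=-67/37 c=275/222 d=-275/1998
S(13/2) = -2601/592

Δ: Δ0=3/2, Δ1=-8/3, Δ2=2/3
row 1: diag=10, rhs=-25; c'=3/10, d'=-5/2
row 2: denom=12−3·3/10=111/10; d'=(20−3·-5/2)/(111/10)=275/111
back: M2=275/111
back: M1=-5/2−3/10·275/111=-120/37
M: M0=0, M1=-120/37, M2=275/111, M3=0
seg 0: a=1, c=M0/2=0, d=(M1−M0)/(6·2)=-10/37, b=Δ0−h0·(2M0+M1)/6=191/74
seg 1: a=4, c=M1/2=-60/37, d=(M2−M1)/(6·3)=635/1998, b=Δ1−h1·(2M1+M2)/6=-49/74
seg 2: a=-4, c=M2/2=275/222, d=(M3−M2)/(6·3)=-275/1998, b=Δ2−h2·(2M2+M3)/6=-67/37
t_q=13/2 → seg 2, τ=3/2; S=-4+-67/37·τ+275/222·τ²+-275/1998·τ³=-2601/592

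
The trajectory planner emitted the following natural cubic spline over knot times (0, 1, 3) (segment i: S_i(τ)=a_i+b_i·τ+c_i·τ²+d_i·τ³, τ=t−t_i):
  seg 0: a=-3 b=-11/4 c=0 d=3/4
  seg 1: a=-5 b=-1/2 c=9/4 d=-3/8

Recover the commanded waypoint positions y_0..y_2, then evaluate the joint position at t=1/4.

y_0 = S_0(0) = a_0 = -3
y_1 = S_1(0) = a_1 = -5
y_2 = S_1(2) = 0
t_q=1/4 is in segment 0 (τ=1/4); S_0(τ)=-941/256

y_0=-3 y_1=-5 y_2=0
S(1/4) = -941/256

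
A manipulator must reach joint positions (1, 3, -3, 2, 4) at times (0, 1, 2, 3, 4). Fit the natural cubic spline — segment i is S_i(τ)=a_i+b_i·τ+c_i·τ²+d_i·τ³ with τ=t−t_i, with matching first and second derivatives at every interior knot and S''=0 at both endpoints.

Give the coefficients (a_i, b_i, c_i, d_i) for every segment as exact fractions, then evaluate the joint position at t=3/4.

  seg 0: a=1 b=279/56 c=0 d=-167/56
  seg 1: a=3 b=-111/28 c=-501/56 d=387/56
  seg 2: a=-3 b=-9/8 c=165/14 d=-317/56
  seg 3: a=2 b=153/28 c=-291/56 d=97/56
S(3/4) = 1781/512

Δ: Δ0=2, Δ1=-6, Δ2=5, Δ3=2
row 1: diag=4, rhs=-48; c'=1/4, d'=-12
row 2: denom=4−1·1/4=15/4; d'=(66−1·-12)/(15/4)=104/5
row 3: denom=4−1·4/15=56/15; d'=(-18−1·104/5)/(56/15)=-291/28
back: M3=-291/28
back: M2=104/5−4/15·-291/28=165/7
back: M1=-12−1/4·165/7=-501/28
M: M0=0, M1=-501/28, M2=165/7, M3=-291/28, M4=0
seg 0: a=1, c=M0/2=0, d=(M1−M0)/(6·1)=-167/56, b=Δ0−h0·(2M0+M1)/6=279/56
seg 1: a=3, c=M1/2=-501/56, d=(M2−M1)/(6·1)=387/56, b=Δ1−h1·(2M1+M2)/6=-111/28
seg 2: a=-3, c=M2/2=165/14, d=(M3−M2)/(6·1)=-317/56, b=Δ2−h2·(2M2+M3)/6=-9/8
seg 3: a=2, c=M3/2=-291/56, d=(M4−M3)/(6·1)=97/56, b=Δ3−h3·(2M3+M4)/6=153/28
t_q=3/4 → seg 0, τ=3/4; S=1+279/56·τ+0·τ²+-167/56·τ³=1781/512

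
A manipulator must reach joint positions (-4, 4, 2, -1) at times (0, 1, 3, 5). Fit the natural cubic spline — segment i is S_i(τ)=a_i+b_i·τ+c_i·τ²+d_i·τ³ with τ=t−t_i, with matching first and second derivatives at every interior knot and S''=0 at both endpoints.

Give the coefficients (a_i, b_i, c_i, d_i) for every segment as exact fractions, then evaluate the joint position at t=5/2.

  seg 0: a=-4 b=423/44 c=0 d=-71/44
  seg 1: a=4 b=105/22 c=-213/44 d=43/44
  seg 2: a=2 b=-63/22 c=45/44 d=-15/88
S(5/2) = 1255/352

Δ: Δ0=8, Δ1=-1, Δ2=-3/2
row 1: diag=6, rhs=-54; c'=1/3, d'=-9
row 2: denom=8−2·1/3=22/3; d'=(-3−2·-9)/(22/3)=45/22
back: M2=45/22
back: M1=-9−1/3·45/22=-213/22
M: M0=0, M1=-213/22, M2=45/22, M3=0
seg 0: a=-4, c=M0/2=0, d=(M1−M0)/(6·1)=-71/44, b=Δ0−h0·(2M0+M1)/6=423/44
seg 1: a=4, c=M1/2=-213/44, d=(M2−M1)/(6·2)=43/44, b=Δ1−h1·(2M1+M2)/6=105/22
seg 2: a=2, c=M2/2=45/44, d=(M3−M2)/(6·2)=-15/88, b=Δ2−h2·(2M2+M3)/6=-63/22
t_q=5/2 → seg 1, τ=3/2; S=4+105/22·τ+-213/44·τ²+43/44·τ³=1255/352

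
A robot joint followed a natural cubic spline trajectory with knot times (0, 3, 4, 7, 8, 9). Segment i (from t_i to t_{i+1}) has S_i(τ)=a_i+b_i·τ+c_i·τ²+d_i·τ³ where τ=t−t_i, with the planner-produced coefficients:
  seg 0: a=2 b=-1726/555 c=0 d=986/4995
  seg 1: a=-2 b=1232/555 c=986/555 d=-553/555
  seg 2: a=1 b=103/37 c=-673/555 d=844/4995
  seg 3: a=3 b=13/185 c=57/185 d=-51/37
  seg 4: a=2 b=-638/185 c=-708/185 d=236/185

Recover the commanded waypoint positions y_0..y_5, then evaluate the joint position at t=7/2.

y_0 = S_0(0) = a_0 = 2
y_1 = S_1(0) = a_1 = -2
y_2 = S_2(0) = a_2 = 1
y_3 = S_3(0) = a_3 = 3
y_4 = S_4(0) = a_4 = 2
y_5 = S_4(1) = -4
t_q=7/2 is in segment 1 (τ=1/2); S_1(τ)=-2533/4440

y_0=2 y_1=-2 y_2=1 y_3=3 y_4=2 y_5=-4
S(7/2) = -2533/4440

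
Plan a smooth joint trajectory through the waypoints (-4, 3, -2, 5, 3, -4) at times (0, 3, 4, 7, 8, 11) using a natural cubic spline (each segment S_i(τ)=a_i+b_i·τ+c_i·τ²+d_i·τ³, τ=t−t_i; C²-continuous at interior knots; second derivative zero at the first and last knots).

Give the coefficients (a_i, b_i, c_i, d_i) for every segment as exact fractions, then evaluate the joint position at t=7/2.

Δ: Δ0=7/3, Δ1=-5, Δ2=7/3, Δ3=-2, Δ4=-7/3
row 1: diag=8, rhs=-44; c'=1/8, d'=-11/2
row 2: denom=8−1·1/8=63/8; d'=(44−1·-11/2)/(63/8)=44/7
row 3: denom=8−3·8/21=48/7; d'=(-26−3·44/7)/(48/7)=-157/24
row 4: denom=8−1·7/48=377/48; d'=(-2−1·-157/24)/(377/48)=218/377
back: M4=218/377
back: M3=-157/24−7/48·218/377=-2498/377
back: M2=44/7−8/21·-2498/377=9964/1131
back: M1=-11/2−1/8·9964/1131=-7466/1131
M: M0=0, M1=-7466/1131, M2=9964/1131, M3=-2498/377, M4=218/377, M5=0
seg 0: a=-4, c=M0/2=0, d=(M1−M0)/(6·3)=-3733/10179, b=Δ0−h0·(2M0+M1)/6=2124/377
seg 1: a=3, c=M1/2=-3733/1131, d=(M2−M1)/(6·1)=2905/1131, b=Δ1−h1·(2M1+M2)/6=-1609/377
seg 2: a=-2, c=M2/2=4982/1131, d=(M3−M2)/(6·3)=-301/351, b=Δ2−h2·(2M2+M3)/6=-3578/1131
seg 3: a=5, c=M3/2=-1249/377, d=(M4−M3)/(6·1)=1358/1131, b=Δ3−h3·(2M3+M4)/6=127/1131
seg 4: a=3, c=M4/2=109/377, d=(M5−M4)/(6·3)=-109/3393, b=Δ4−h4·(2M4+M5)/6=-3293/1131
t_q=7/2 → seg 1, τ=1/2; S=3+-1609/377·τ+-3733/1131·τ²+2905/1131·τ³=3275/9048

  seg 0: a=-4 b=2124/377 c=0 d=-3733/10179
  seg 1: a=3 b=-1609/377 c=-3733/1131 d=2905/1131
  seg 2: a=-2 b=-3578/1131 c=4982/1131 d=-301/351
  seg 3: a=5 b=127/1131 c=-1249/377 d=1358/1131
  seg 4: a=3 b=-3293/1131 c=109/377 d=-109/3393
S(7/2) = 3275/9048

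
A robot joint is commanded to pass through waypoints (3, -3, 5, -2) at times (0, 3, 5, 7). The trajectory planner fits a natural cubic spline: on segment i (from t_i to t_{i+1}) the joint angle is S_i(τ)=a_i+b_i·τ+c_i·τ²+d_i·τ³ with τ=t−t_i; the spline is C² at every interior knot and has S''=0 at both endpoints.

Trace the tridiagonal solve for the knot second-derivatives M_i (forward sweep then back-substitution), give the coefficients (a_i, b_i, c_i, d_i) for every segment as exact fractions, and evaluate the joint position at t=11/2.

  seg 0: a=3 b=-341/76 c=0 d=21/76
  seg 1: a=-3 b=113/38 c=189/76 d=-75/76
  seg 2: a=5 b=41/38 c=-261/76 d=87/152
S(11/2) = 5779/1216

Δ: Δ0=-2, Δ1=4, Δ2=-7/2
row 1: diag=10, rhs=36; c'=1/5, d'=18/5
row 2: denom=8−2·1/5=38/5; d'=(-45−2·18/5)/(38/5)=-261/38
back: M2=-261/38
back: M1=18/5−1/5·-261/38=189/38
M: M0=0, M1=189/38, M2=-261/38, M3=0
seg 0: a=3, c=M0/2=0, d=(M1−M0)/(6·3)=21/76, b=Δ0−h0·(2M0+M1)/6=-341/76
seg 1: a=-3, c=M1/2=189/76, d=(M2−M1)/(6·2)=-75/76, b=Δ1−h1·(2M1+M2)/6=113/38
seg 2: a=5, c=M2/2=-261/76, d=(M3−M2)/(6·2)=87/152, b=Δ2−h2·(2M2+M3)/6=41/38
t_q=11/2 → seg 2, τ=1/2; S=5+41/38·τ+-261/76·τ²+87/152·τ³=5779/1216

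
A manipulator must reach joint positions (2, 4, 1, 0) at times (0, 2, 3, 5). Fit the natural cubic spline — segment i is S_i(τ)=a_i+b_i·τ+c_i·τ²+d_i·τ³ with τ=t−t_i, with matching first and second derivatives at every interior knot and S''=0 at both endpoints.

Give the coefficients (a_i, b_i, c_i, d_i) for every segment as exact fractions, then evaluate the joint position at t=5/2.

  seg 0: a=2 b=88/35 c=0 d=-53/140
  seg 1: a=4 b=-71/35 c=-159/70 d=13/10
  seg 2: a=1 b=-187/70 c=57/35 d=-19/70
S(5/2) = 289/112

Δ: Δ0=1, Δ1=-3, Δ2=-1/2
row 1: diag=6, rhs=-24; c'=1/6, d'=-4
row 2: denom=6−1·1/6=35/6; d'=(15−1·-4)/(35/6)=114/35
back: M2=114/35
back: M1=-4−1/6·114/35=-159/35
M: M0=0, M1=-159/35, M2=114/35, M3=0
seg 0: a=2, c=M0/2=0, d=(M1−M0)/(6·2)=-53/140, b=Δ0−h0·(2M0+M1)/6=88/35
seg 1: a=4, c=M1/2=-159/70, d=(M2−M1)/(6·1)=13/10, b=Δ1−h1·(2M1+M2)/6=-71/35
seg 2: a=1, c=M2/2=57/35, d=(M3−M2)/(6·2)=-19/70, b=Δ2−h2·(2M2+M3)/6=-187/70
t_q=5/2 → seg 1, τ=1/2; S=4+-71/35·τ+-159/70·τ²+13/10·τ³=289/112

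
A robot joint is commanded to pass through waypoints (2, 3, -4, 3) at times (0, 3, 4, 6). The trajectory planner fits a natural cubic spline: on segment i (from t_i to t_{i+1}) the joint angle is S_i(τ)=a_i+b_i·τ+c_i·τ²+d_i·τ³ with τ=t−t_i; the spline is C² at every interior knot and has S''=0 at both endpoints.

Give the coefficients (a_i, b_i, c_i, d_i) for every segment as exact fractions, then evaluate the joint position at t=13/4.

Δ: Δ0=1/3, Δ1=-7, Δ2=7/2
row 1: diag=8, rhs=-44; c'=1/8, d'=-11/2
row 2: denom=6−1·1/8=47/8; d'=(63−1·-11/2)/(47/8)=548/47
back: M2=548/47
back: M1=-11/2−1/8·548/47=-327/47
M: M0=0, M1=-327/47, M2=548/47, M3=0
seg 0: a=2, c=M0/2=0, d=(M1−M0)/(6·3)=-109/282, b=Δ0−h0·(2M0+M1)/6=1075/282
seg 1: a=3, c=M1/2=-327/94, d=(M2−M1)/(6·1)=875/282, b=Δ1−h1·(2M1+M2)/6=-934/141
seg 2: a=-4, c=M2/2=274/47, d=(M3−M2)/(6·2)=-137/141, b=Δ2−h2·(2M2+M3)/6=-1205/282
t_q=13/4 → seg 1, τ=1/4; S=3+-934/141·τ+-327/94·τ²+875/282·τ³=7069/6016

  seg 0: a=2 b=1075/282 c=0 d=-109/282
  seg 1: a=3 b=-934/141 c=-327/94 d=875/282
  seg 2: a=-4 b=-1205/282 c=274/47 d=-137/141
S(13/4) = 7069/6016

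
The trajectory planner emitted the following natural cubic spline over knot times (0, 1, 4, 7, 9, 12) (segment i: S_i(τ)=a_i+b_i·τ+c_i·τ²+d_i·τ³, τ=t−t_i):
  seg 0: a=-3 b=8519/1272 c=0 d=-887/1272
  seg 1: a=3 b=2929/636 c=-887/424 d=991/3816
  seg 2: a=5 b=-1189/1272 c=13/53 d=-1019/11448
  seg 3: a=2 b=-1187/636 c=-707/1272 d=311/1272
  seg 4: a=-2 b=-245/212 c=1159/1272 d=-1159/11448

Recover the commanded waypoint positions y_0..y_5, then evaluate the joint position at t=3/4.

y_0 = S_0(0) = a_0 = -3
y_1 = S_1(0) = a_1 = 3
y_2 = S_2(0) = a_2 = 5
y_3 = S_3(0) = a_3 = 2
y_4 = S_4(0) = a_4 = -2
y_5 = S_4(3) = 0
t_q=3/4 is in segment 0 (τ=3/4); S_0(τ)=46913/27136

y_0=-3 y_1=3 y_2=5 y_3=2 y_4=-2 y_5=0
S(3/4) = 46913/27136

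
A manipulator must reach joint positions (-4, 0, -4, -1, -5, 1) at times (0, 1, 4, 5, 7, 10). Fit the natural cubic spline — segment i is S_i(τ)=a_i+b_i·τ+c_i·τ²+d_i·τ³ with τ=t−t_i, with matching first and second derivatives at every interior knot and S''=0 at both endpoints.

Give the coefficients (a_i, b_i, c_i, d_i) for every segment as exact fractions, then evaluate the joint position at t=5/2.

  seg 0: a=-4 b=7619/1500 c=0 d=-1619/1500
  seg 1: a=0 b=1381/750 c=-1619/500 d=9809/13500
  seg 2: a=-4 b=3047/1500 c=1238/375 d=-3499/1500
  seg 3: a=-1 b=409/250 c=-1109/300 d=1409/1500
  seg 4: a=-5 b=-1409/750 c=2909/1500 d=-2909/13500
S(5/2) = -1657/800

Δ: Δ0=4, Δ1=-4/3, Δ2=3, Δ3=-2, Δ4=2
row 1: diag=8, rhs=-32; c'=3/8, d'=-4
row 2: denom=8−3·3/8=55/8; d'=(26−3·-4)/(55/8)=304/55
row 3: denom=6−1·8/55=322/55; d'=(-30−1·304/55)/(322/55)=-977/161
row 4: denom=10−2·55/161=1500/161; d'=(24−2·-977/161)/(1500/161)=2909/750
back: M4=2909/750
back: M3=-977/161−55/161·2909/750=-1109/150
back: M2=304/55−8/55·-1109/150=2476/375
back: M1=-4−3/8·2476/375=-1619/250
M: M0=0, M1=-1619/250, M2=2476/375, M3=-1109/150, M4=2909/750, M5=0
seg 0: a=-4, c=M0/2=0, d=(M1−M0)/(6·1)=-1619/1500, b=Δ0−h0·(2M0+M1)/6=7619/1500
seg 1: a=0, c=M1/2=-1619/500, d=(M2−M1)/(6·3)=9809/13500, b=Δ1−h1·(2M1+M2)/6=1381/750
seg 2: a=-4, c=M2/2=1238/375, d=(M3−M2)/(6·1)=-3499/1500, b=Δ2−h2·(2M2+M3)/6=3047/1500
seg 3: a=-1, c=M3/2=-1109/300, d=(M4−M3)/(6·2)=1409/1500, b=Δ3−h3·(2M3+M4)/6=409/250
seg 4: a=-5, c=M4/2=2909/1500, d=(M5−M4)/(6·3)=-2909/13500, b=Δ4−h4·(2M4+M5)/6=-1409/750
t_q=5/2 → seg 1, τ=3/2; S=0+1381/750·τ+-1619/500·τ²+9809/13500·τ³=-1657/800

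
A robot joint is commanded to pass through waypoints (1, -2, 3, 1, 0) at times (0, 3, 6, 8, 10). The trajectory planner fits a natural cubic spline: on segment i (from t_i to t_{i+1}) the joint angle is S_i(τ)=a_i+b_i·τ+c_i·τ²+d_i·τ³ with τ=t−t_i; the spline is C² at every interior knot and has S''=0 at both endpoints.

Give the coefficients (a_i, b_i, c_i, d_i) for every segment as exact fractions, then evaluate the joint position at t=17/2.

  seg 0: a=1 b=-1649/840 c=0 d=809/7560
  seg 1: a=-2 b=389/420 c=809/840 d=-361/1512
  seg 2: a=3 b=31/120 c=-83/70 d=187/672
  seg 3: a=1 b=-481/420 c=271/560 d=-271/3360
S(17/2) = 689/1280

Δ: Δ0=-1, Δ1=5/3, Δ2=-1, Δ3=-1/2
row 1: diag=12, rhs=16; c'=1/4, d'=4/3
row 2: denom=10−3·1/4=37/4; d'=(-16−3·4/3)/(37/4)=-80/37
row 3: denom=8−2·8/37=280/37; d'=(3−2·-80/37)/(280/37)=271/280
back: M3=271/280
back: M2=-80/37−8/37·271/280=-83/35
back: M1=4/3−1/4·-83/35=809/420
M: M0=0, M1=809/420, M2=-83/35, M3=271/280, M4=0
seg 0: a=1, c=M0/2=0, d=(M1−M0)/(6·3)=809/7560, b=Δ0−h0·(2M0+M1)/6=-1649/840
seg 1: a=-2, c=M1/2=809/840, d=(M2−M1)/(6·3)=-361/1512, b=Δ1−h1·(2M1+M2)/6=389/420
seg 2: a=3, c=M2/2=-83/70, d=(M3−M2)/(6·2)=187/672, b=Δ2−h2·(2M2+M3)/6=31/120
seg 3: a=1, c=M3/2=271/560, d=(M4−M3)/(6·2)=-271/3360, b=Δ3−h3·(2M3+M4)/6=-481/420
t_q=17/2 → seg 3, τ=1/2; S=1+-481/420·τ+271/560·τ²+-271/3360·τ³=689/1280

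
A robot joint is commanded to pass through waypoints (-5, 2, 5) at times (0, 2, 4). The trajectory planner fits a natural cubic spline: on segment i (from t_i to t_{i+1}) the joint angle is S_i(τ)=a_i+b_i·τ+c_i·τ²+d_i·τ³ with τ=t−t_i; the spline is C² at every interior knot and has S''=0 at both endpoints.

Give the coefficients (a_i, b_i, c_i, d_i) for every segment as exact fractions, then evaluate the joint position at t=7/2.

  seg 0: a=-5 b=4 c=0 d=-1/8
  seg 1: a=2 b=5/2 c=-3/4 d=1/8
S(7/2) = 287/64

Δ: Δ0=7/2, Δ1=3/2
row 1: diag=8, rhs=-12; c'=1/4, d'=-3/2
back: M1=-3/2
M: M0=0, M1=-3/2, M2=0
seg 0: a=-5, c=M0/2=0, d=(M1−M0)/(6·2)=-1/8, b=Δ0−h0·(2M0+M1)/6=4
seg 1: a=2, c=M1/2=-3/4, d=(M2−M1)/(6·2)=1/8, b=Δ1−h1·(2M1+M2)/6=5/2
t_q=7/2 → seg 1, τ=3/2; S=2+5/2·τ+-3/4·τ²+1/8·τ³=287/64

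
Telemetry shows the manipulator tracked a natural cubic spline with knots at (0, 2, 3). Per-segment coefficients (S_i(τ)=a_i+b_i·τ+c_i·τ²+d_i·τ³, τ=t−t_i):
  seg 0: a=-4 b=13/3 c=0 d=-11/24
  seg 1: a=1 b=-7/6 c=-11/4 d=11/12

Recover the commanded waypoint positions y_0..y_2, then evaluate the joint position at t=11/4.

y_0 = S_0(0) = a_0 = -4
y_1 = S_1(0) = a_1 = 1
y_2 = S_1(1) = -2
t_q=11/4 is in segment 1 (τ=3/4); S_1(τ)=-265/256

y_0=-4 y_1=1 y_2=-2
S(11/4) = -265/256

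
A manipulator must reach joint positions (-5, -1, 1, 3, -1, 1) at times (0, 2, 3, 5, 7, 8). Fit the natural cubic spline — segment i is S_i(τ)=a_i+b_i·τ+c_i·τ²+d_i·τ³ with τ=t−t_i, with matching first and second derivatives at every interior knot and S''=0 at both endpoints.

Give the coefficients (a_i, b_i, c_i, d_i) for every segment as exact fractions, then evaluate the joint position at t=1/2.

Δ: Δ0=2, Δ1=2, Δ2=1, Δ3=-2, Δ4=2
row 1: diag=6, rhs=0; c'=1/6, d'=0
row 2: denom=6−1·1/6=35/6; d'=(-6−1·0)/(35/6)=-36/35
row 3: denom=8−2·12/35=256/35; d'=(-18−2·-36/35)/(256/35)=-279/128
row 4: denom=6−2·35/128=349/64; d'=(24−2·-279/128)/(349/64)=1815/349
back: M4=1815/349
back: M3=-279/128−35/128·1815/349=-1257/349
back: M2=-36/35−12/35·-1257/349=72/349
back: M1=0−1/6·72/349=-12/349
M: M0=0, M1=-12/349, M2=72/349, M3=-1257/349, M4=1815/349, M5=0
seg 0: a=-5, c=M0/2=0, d=(M1−M0)/(6·2)=-1/349, b=Δ0−h0·(2M0+M1)/6=702/349
seg 1: a=-1, c=M1/2=-6/349, d=(M2−M1)/(6·1)=14/349, b=Δ1−h1·(2M1+M2)/6=690/349
seg 2: a=1, c=M2/2=36/349, d=(M3−M2)/(6·2)=-443/1396, b=Δ2−h2·(2M2+M3)/6=720/349
seg 3: a=3, c=M3/2=-1257/698, d=(M4−M3)/(6·2)=256/349, b=Δ3−h3·(2M3+M4)/6=-465/349
seg 4: a=-1, c=M4/2=1815/698, d=(M5−M4)/(6·1)=-605/698, b=Δ4−h4·(2M4+M5)/6=93/349
t_q=1/2 → seg 0, τ=1/2; S=-5+702/349·τ+0·τ²+-1/349·τ³=-11153/2792

  seg 0: a=-5 b=702/349 c=0 d=-1/349
  seg 1: a=-1 b=690/349 c=-6/349 d=14/349
  seg 2: a=1 b=720/349 c=36/349 d=-443/1396
  seg 3: a=3 b=-465/349 c=-1257/698 d=256/349
  seg 4: a=-1 b=93/349 c=1815/698 d=-605/698
S(1/2) = -11153/2792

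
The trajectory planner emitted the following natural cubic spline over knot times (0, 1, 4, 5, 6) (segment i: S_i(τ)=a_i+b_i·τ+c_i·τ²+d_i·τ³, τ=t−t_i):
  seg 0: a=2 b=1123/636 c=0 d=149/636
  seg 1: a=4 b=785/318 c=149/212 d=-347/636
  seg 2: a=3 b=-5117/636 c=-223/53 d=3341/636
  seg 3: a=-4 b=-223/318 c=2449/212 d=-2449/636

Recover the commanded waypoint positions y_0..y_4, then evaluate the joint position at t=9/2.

y_0 = S_0(0) = a_0 = 2
y_1 = S_1(0) = a_1 = 4
y_2 = S_2(0) = a_2 = 3
y_3 = S_3(0) = a_3 = -4
y_4 = S_3(1) = 3
t_q=9/2 is in segment 2 (τ=1/2); S_2(τ)=-2405/1696

y_0=2 y_1=4 y_2=3 y_3=-4 y_4=3
S(9/2) = -2405/1696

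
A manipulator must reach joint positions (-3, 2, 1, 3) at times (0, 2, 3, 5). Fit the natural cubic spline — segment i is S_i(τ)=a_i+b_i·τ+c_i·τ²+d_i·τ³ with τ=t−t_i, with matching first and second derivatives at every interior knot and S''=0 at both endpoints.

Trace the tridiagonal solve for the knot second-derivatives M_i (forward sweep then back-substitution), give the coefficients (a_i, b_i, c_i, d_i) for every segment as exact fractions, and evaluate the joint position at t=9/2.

Δ: Δ0=5/2, Δ1=-1, Δ2=1
row 1: diag=6, rhs=-21; c'=1/6, d'=-7/2
row 2: denom=6−1·1/6=35/6; d'=(12−1·-7/2)/(35/6)=93/35
back: M2=93/35
back: M1=-7/2−1/6·93/35=-138/35
M: M0=0, M1=-138/35, M2=93/35, M3=0
seg 0: a=-3, c=M0/2=0, d=(M1−M0)/(6·2)=-23/70, b=Δ0−h0·(2M0+M1)/6=267/70
seg 1: a=2, c=M1/2=-69/35, d=(M2−M1)/(6·1)=11/10, b=Δ1−h1·(2M1+M2)/6=-9/70
seg 2: a=1, c=M2/2=93/70, d=(M3−M2)/(6·2)=-31/140, b=Δ2−h2·(2M2+M3)/6=-27/35
t_q=9/2 → seg 2, τ=3/2; S=1+-27/35·τ+93/70·τ²+-31/140·τ³=467/224

  seg 0: a=-3 b=267/70 c=0 d=-23/70
  seg 1: a=2 b=-9/70 c=-69/35 d=11/10
  seg 2: a=1 b=-27/35 c=93/70 d=-31/140
S(9/2) = 467/224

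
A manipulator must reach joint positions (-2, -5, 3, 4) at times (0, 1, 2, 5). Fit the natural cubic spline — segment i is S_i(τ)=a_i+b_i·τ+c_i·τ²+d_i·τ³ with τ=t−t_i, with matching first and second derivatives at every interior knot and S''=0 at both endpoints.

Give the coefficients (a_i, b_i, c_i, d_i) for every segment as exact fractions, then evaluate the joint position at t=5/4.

  seg 0: a=-2 b=-566/93 c=0 d=287/93
  seg 1: a=-5 b=295/93 c=287/31 d=-412/93
  seg 2: a=3 b=781/93 c=-125/31 d=125/279
S(5/4) = -917/248

Δ: Δ0=-3, Δ1=8, Δ2=1/3
row 1: diag=4, rhs=66; c'=1/4, d'=33/2
row 2: denom=8−1·1/4=31/4; d'=(-46−1·33/2)/(31/4)=-250/31
back: M2=-250/31
back: M1=33/2−1/4·-250/31=574/31
M: M0=0, M1=574/31, M2=-250/31, M3=0
seg 0: a=-2, c=M0/2=0, d=(M1−M0)/(6·1)=287/93, b=Δ0−h0·(2M0+M1)/6=-566/93
seg 1: a=-5, c=M1/2=287/31, d=(M2−M1)/(6·1)=-412/93, b=Δ1−h1·(2M1+M2)/6=295/93
seg 2: a=3, c=M2/2=-125/31, d=(M3−M2)/(6·3)=125/279, b=Δ2−h2·(2M2+M3)/6=781/93
t_q=5/4 → seg 1, τ=1/4; S=-5+295/93·τ+287/31·τ²+-412/93·τ³=-917/248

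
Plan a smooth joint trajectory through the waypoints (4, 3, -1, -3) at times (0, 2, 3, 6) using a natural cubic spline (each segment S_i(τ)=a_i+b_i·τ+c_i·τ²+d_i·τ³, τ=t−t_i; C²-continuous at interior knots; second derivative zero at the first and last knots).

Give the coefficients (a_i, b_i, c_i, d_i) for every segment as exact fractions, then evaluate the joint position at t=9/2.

Δ: Δ0=-1/2, Δ1=-4, Δ2=-2/3
row 1: diag=6, rhs=-21; c'=1/6, d'=-7/2
row 2: denom=8−1·1/6=47/6; d'=(20−1·-7/2)/(47/6)=3
back: M2=3
back: M1=-7/2−1/6·3=-4
M: M0=0, M1=-4, M2=3, M3=0
seg 0: a=4, c=M0/2=0, d=(M1−M0)/(6·2)=-1/3, b=Δ0−h0·(2M0+M1)/6=5/6
seg 1: a=3, c=M1/2=-2, d=(M2−M1)/(6·1)=7/6, b=Δ1−h1·(2M1+M2)/6=-19/6
seg 2: a=-1, c=M2/2=3/2, d=(M3−M2)/(6·3)=-1/6, b=Δ2−h2·(2M2+M3)/6=-11/3
t_q=9/2 → seg 2, τ=3/2; S=-1+-11/3·τ+3/2·τ²+-1/6·τ³=-59/16

  seg 0: a=4 b=5/6 c=0 d=-1/3
  seg 1: a=3 b=-19/6 c=-2 d=7/6
  seg 2: a=-1 b=-11/3 c=3/2 d=-1/6
S(9/2) = -59/16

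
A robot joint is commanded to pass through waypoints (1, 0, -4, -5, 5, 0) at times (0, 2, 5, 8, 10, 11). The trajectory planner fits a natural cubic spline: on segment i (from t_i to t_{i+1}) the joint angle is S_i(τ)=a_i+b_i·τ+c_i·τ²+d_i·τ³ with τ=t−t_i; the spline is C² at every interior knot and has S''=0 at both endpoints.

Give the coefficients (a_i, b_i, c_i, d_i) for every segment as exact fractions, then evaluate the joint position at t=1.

Δ: Δ0=-1/2, Δ1=-4/3, Δ2=-1/3, Δ3=5, Δ4=-5
row 1: diag=10, rhs=-5; c'=3/10, d'=-1/2
row 2: denom=12−3·3/10=111/10; d'=(6−3·-1/2)/(111/10)=25/37
row 3: denom=10−3·10/37=340/37; d'=(32−3·25/37)/(340/37)=1109/340
row 4: denom=6−2·37/170=473/85; d'=(-60−2·1109/340)/(473/85)=-263/22
back: M4=-263/22
back: M3=1109/340−37/170·-263/22=129/22
back: M2=25/37−10/37·129/22=-10/11
back: M1=-1/2−3/10·-10/11=-5/22
M: M0=0, M1=-5/22, M2=-10/11, M3=129/22, M4=-263/22, M5=0
seg 0: a=1, c=M0/2=0, d=(M1−M0)/(6·2)=-5/264, b=Δ0−h0·(2M0+M1)/6=-14/33
seg 1: a=0, c=M1/2=-5/44, d=(M2−M1)/(6·3)=-5/132, b=Δ1−h1·(2M1+M2)/6=-43/66
seg 2: a=-4, c=M2/2=-5/11, d=(M3−M2)/(6·3)=149/396, b=Δ2−h2·(2M2+M3)/6=-311/132
seg 3: a=-5, c=M3/2=129/44, d=(M4−M3)/(6·2)=-49/33, b=Δ3−h3·(2M3+M4)/6=335/66
seg 4: a=5, c=M4/2=-263/44, d=(M5−M4)/(6·1)=263/132, b=Δ4−h4·(2M4+M5)/6=-67/66
t_q=1 → seg 0, τ=1; S=1+-14/33·τ+0·τ²+-5/264·τ³=49/88

  seg 0: a=1 b=-14/33 c=0 d=-5/264
  seg 1: a=0 b=-43/66 c=-5/44 d=-5/132
  seg 2: a=-4 b=-311/132 c=-5/11 d=149/396
  seg 3: a=-5 b=335/66 c=129/44 d=-49/33
  seg 4: a=5 b=-67/66 c=-263/44 d=263/132
S(1) = 49/88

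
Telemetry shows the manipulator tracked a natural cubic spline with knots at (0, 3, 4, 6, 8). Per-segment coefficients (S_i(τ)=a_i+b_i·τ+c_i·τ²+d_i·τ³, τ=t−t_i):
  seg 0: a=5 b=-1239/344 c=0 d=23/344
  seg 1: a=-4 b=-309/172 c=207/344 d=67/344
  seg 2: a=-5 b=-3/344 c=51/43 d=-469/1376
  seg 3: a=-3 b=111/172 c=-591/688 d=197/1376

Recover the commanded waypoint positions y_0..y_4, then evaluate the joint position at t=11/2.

y_0 = S_0(0) = a_0 = 5
y_1 = S_1(0) = a_1 = -4
y_2 = S_2(0) = a_2 = -5
y_3 = S_3(0) = a_3 = -3
y_4 = S_3(2) = -4
t_q=11/2 is in segment 2 (τ=3/2); S_2(τ)=-38471/11008

y_0=5 y_1=-4 y_2=-5 y_3=-3 y_4=-4
S(11/2) = -38471/11008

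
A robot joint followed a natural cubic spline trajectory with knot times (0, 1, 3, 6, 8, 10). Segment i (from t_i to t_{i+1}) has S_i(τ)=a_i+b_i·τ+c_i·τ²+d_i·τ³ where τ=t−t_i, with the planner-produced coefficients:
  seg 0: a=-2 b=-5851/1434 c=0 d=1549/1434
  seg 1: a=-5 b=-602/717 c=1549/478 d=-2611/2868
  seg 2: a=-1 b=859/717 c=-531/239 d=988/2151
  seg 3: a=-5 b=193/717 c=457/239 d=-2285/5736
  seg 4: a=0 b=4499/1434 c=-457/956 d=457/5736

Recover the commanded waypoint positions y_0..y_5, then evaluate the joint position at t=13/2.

y_0=-2 y_1=-5 y_2=-1 y_3=-5 y_4=0 y_5=5
S(13/2) = -67871/15296

y_0 = S_0(0) = a_0 = -2
y_1 = S_1(0) = a_1 = -5
y_2 = S_2(0) = a_2 = -1
y_3 = S_3(0) = a_3 = -5
y_4 = S_4(0) = a_4 = 0
y_5 = S_4(2) = 5
t_q=13/2 is in segment 3 (τ=1/2); S_3(τ)=-67871/15296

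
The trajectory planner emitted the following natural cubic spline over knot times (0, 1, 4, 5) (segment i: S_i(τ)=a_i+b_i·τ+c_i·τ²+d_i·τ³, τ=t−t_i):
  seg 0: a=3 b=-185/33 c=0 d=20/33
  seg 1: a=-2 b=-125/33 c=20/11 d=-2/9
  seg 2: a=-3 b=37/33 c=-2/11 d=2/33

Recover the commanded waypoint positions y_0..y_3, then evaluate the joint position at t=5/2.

y_0 = S_0(0) = a_0 = 3
y_1 = S_1(0) = a_1 = -2
y_2 = S_2(0) = a_2 = -3
y_3 = S_2(1) = -2
t_q=5/2 is in segment 1 (τ=3/2); S_1(τ)=-191/44

y_0=3 y_1=-2 y_2=-3 y_3=-2
S(5/2) = -191/44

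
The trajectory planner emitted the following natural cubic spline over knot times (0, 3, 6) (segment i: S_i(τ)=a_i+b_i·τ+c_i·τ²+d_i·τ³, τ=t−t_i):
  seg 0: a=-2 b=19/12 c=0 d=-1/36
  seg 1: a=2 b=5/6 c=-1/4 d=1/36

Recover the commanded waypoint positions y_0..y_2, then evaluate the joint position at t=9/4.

y_0=-2 y_1=2 y_2=3
S(9/4) = 319/256

y_0 = S_0(0) = a_0 = -2
y_1 = S_1(0) = a_1 = 2
y_2 = S_1(3) = 3
t_q=9/4 is in segment 0 (τ=9/4); S_0(τ)=319/256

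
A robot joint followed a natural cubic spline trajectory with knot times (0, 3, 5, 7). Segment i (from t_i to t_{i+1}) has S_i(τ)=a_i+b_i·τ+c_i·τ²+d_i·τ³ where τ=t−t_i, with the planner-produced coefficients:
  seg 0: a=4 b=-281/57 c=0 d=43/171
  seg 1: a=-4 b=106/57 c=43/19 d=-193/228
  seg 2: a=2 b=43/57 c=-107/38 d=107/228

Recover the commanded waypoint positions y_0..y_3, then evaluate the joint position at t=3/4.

y_0=4 y_1=-4 y_2=2 y_3=-4
S(3/4) = 497/1216

y_0 = S_0(0) = a_0 = 4
y_1 = S_1(0) = a_1 = -4
y_2 = S_2(0) = a_2 = 2
y_3 = S_2(2) = -4
t_q=3/4 is in segment 0 (τ=3/4); S_0(τ)=497/1216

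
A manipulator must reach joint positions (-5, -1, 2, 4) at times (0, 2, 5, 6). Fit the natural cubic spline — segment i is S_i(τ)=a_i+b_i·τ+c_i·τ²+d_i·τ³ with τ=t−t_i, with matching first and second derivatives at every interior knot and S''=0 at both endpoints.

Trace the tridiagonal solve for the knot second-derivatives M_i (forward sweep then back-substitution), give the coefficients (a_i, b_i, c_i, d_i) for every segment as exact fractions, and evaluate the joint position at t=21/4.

  seg 0: a=-5 b=164/71 c=0 d=-11/142
  seg 1: a=-1 b=98/71 c=-33/71 d=8/71
  seg 2: a=2 b=116/71 c=39/71 d=-13/71
S(21/4) = 11087/4544

Δ: Δ0=2, Δ1=1, Δ2=2
row 1: diag=10, rhs=-6; c'=3/10, d'=-3/5
row 2: denom=8−3·3/10=71/10; d'=(6−3·-3/5)/(71/10)=78/71
back: M2=78/71
back: M1=-3/5−3/10·78/71=-66/71
M: M0=0, M1=-66/71, M2=78/71, M3=0
seg 0: a=-5, c=M0/2=0, d=(M1−M0)/(6·2)=-11/142, b=Δ0−h0·(2M0+M1)/6=164/71
seg 1: a=-1, c=M1/2=-33/71, d=(M2−M1)/(6·3)=8/71, b=Δ1−h1·(2M1+M2)/6=98/71
seg 2: a=2, c=M2/2=39/71, d=(M3−M2)/(6·1)=-13/71, b=Δ2−h2·(2M2+M3)/6=116/71
t_q=21/4 → seg 2, τ=1/4; S=2+116/71·τ+39/71·τ²+-13/71·τ³=11087/4544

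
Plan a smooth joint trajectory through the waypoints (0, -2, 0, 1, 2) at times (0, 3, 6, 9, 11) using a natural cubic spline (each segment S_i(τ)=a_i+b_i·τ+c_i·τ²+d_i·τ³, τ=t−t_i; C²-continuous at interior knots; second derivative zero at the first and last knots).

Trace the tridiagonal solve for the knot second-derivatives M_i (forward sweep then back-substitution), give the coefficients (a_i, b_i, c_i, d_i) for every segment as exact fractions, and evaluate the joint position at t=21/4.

Δ: Δ0=-2/3, Δ1=2/3, Δ2=1/3, Δ3=1/2
row 1: diag=12, rhs=8; c'=1/4, d'=2/3
row 2: denom=12−3·1/4=45/4; d'=(-2−3·2/3)/(45/4)=-16/45
row 3: denom=10−3·4/15=46/5; d'=(1−3·-16/45)/(46/5)=31/138
back: M3=31/138
back: M2=-16/45−4/15·31/138=-86/207
back: M1=2/3−1/4·-86/207=319/414
M: M0=0, M1=319/414, M2=-86/207, M3=31/138, M4=0
seg 0: a=0, c=M0/2=0, d=(M1−M0)/(6·3)=319/7452, b=Δ0−h0·(2M0+M1)/6=-871/828
seg 1: a=-2, c=M1/2=319/828, d=(M2−M1)/(6·3)=-491/7452, b=Δ1−h1·(2M1+M2)/6=43/414
seg 2: a=0, c=M2/2=-43/207, d=(M3−M2)/(6·3)=265/7452, b=Δ2−h2·(2M2+M3)/6=527/828
seg 3: a=1, c=M3/2=31/276, d=(M4−M3)/(6·2)=-31/1656, b=Δ3−h3·(2M3+M4)/6=145/414
t_q=21/4 → seg 1, τ=9/4; S=-2+43/414·τ+319/828·τ²+-491/7452·τ³=-145/256

  seg 0: a=0 b=-871/828 c=0 d=319/7452
  seg 1: a=-2 b=43/414 c=319/828 d=-491/7452
  seg 2: a=0 b=527/828 c=-43/207 d=265/7452
  seg 3: a=1 b=145/414 c=31/276 d=-31/1656
S(21/4) = -145/256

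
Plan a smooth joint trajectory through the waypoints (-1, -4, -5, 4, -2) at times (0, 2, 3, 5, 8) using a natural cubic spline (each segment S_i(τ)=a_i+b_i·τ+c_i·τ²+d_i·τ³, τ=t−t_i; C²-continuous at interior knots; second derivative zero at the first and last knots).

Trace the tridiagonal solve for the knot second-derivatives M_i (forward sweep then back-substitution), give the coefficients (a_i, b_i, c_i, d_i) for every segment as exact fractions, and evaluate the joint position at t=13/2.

Δ: Δ0=-3/2, Δ1=-1, Δ2=9/2, Δ3=-2
row 1: diag=6, rhs=3; c'=1/6, d'=1/2
row 2: denom=6−1·1/6=35/6; d'=(33−1·1/2)/(35/6)=39/7
row 3: denom=10−2·12/35=326/35; d'=(-39−2·39/7)/(326/35)=-1755/326
back: M3=-1755/326
back: M2=39/7−12/35·-1755/326=1209/163
back: M1=1/2−1/6·1209/163=-120/163
M: M0=0, M1=-120/163, M2=1209/163, M3=-1755/326, M4=0
seg 0: a=-1, c=M0/2=0, d=(M1−M0)/(6·2)=-10/163, b=Δ0−h0·(2M0+M1)/6=-409/326
seg 1: a=-4, c=M1/2=-60/163, d=(M2−M1)/(6·1)=443/326, b=Δ1−h1·(2M1+M2)/6=-649/326
seg 2: a=-5, c=M2/2=1209/326, d=(M3−M2)/(6·2)=-1391/1304, b=Δ2−h2·(2M2+M3)/6=220/163
seg 3: a=4, c=M3/2=-1755/652, d=(M4−M3)/(6·3)=195/652, b=Δ3−h3·(2M3+M4)/6=1103/326
t_q=13/2 → seg 3, τ=3/2; S=4+1103/326·τ+-1755/652·τ²+195/652·τ³=21011/5216

  seg 0: a=-1 b=-409/326 c=0 d=-10/163
  seg 1: a=-4 b=-649/326 c=-60/163 d=443/326
  seg 2: a=-5 b=220/163 c=1209/326 d=-1391/1304
  seg 3: a=4 b=1103/326 c=-1755/652 d=195/652
S(13/2) = 21011/5216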